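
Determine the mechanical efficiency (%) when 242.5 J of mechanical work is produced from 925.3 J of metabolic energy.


eta = (W_mech / E_meta) * 100
eta = (242.5 / 925.3) * 100
ratio = 0.2621
eta = 26.2077


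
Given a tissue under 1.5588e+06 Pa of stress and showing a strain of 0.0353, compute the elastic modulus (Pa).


E = stress / strain
E = 1.5588e+06 / 0.0353
E = 4.4159e+07


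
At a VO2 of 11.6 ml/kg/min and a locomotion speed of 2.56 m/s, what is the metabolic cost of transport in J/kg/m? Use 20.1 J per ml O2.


Power per kg = VO2 * 20.1 / 60
Power per kg = 11.6 * 20.1 / 60 = 3.8860 W/kg
Cost = power_per_kg / speed
Cost = 3.8860 / 2.56
Cost = 1.5180


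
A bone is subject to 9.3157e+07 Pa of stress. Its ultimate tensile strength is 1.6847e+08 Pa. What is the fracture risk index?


FRI = applied / ultimate
FRI = 9.3157e+07 / 1.6847e+08
FRI = 0.5530


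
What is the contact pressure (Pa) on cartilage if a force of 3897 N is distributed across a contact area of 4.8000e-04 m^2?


P = F / A
P = 3897 / 4.8000e-04
P = 8.1188e+06


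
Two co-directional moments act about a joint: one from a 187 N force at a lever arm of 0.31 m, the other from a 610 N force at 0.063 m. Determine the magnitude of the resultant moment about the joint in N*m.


M = F1 * d1 + F2 * d2
M = 187 * 0.31 + 610 * 0.063
M = 57.9700 + 38.4300
M = 96.4000


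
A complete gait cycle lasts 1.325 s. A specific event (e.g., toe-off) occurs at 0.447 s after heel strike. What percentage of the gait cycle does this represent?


pct = (event_time / cycle_time) * 100
pct = (0.447 / 1.325) * 100
ratio = 0.3374
pct = 33.7358


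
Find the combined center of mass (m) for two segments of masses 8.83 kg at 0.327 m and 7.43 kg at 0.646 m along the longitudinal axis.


COM = (m1*x1 + m2*x2) / (m1 + m2)
COM = (8.83*0.327 + 7.43*0.646) / (8.83 + 7.43)
Numerator = 7.6872
Denominator = 16.2600
COM = 0.4728


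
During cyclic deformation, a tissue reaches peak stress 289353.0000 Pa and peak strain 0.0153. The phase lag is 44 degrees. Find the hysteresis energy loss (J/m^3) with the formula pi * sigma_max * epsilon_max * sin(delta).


E_loss = pi * sigma_max * epsilon_max * sin(delta)
delta = 44 deg = 0.7679 rad
sin(delta) = 0.6947
E_loss = pi * 289353.0000 * 0.0153 * 0.6947
E_loss = 9661.4112


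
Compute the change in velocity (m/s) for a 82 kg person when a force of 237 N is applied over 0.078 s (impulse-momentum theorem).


J = F * dt = 237 * 0.078 = 18.4860 N*s
delta_v = J / m
delta_v = 18.4860 / 82
delta_v = 0.2254


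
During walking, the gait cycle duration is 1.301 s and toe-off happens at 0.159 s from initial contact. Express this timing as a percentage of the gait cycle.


pct = (event_time / cycle_time) * 100
pct = (0.159 / 1.301) * 100
ratio = 0.1222
pct = 12.2214


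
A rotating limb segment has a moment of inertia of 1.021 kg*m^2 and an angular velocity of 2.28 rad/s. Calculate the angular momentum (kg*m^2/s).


L = I * omega
L = 1.021 * 2.28
L = 2.3279


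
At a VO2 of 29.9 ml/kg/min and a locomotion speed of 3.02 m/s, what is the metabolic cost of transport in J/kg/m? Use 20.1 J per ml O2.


Power per kg = VO2 * 20.1 / 60
Power per kg = 29.9 * 20.1 / 60 = 10.0165 W/kg
Cost = power_per_kg / speed
Cost = 10.0165 / 3.02
Cost = 3.3167


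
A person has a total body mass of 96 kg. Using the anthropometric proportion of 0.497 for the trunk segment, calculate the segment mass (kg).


m_segment = body_mass * fraction
m_segment = 96 * 0.497
m_segment = 47.7120


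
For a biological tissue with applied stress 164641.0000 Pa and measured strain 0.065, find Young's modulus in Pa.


E = stress / strain
E = 164641.0000 / 0.065
E = 2.5329e+06


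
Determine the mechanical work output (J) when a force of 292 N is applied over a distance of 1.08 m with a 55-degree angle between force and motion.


W = F * d * cos(theta)
theta = 55 deg = 0.9599 rad
cos(theta) = 0.5736
W = 292 * 1.08 * 0.5736
W = 180.8831


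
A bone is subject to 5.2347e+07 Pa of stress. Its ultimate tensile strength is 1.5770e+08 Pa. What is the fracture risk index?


FRI = applied / ultimate
FRI = 5.2347e+07 / 1.5770e+08
FRI = 0.3319


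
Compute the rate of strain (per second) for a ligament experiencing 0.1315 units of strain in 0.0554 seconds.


strain_rate = delta_strain / delta_t
strain_rate = 0.1315 / 0.0554
strain_rate = 2.3736


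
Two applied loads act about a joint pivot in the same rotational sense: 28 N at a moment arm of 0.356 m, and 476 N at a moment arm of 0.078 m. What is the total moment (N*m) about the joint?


M = F1 * d1 + F2 * d2
M = 28 * 0.356 + 476 * 0.078
M = 9.9680 + 37.1280
M = 47.0960


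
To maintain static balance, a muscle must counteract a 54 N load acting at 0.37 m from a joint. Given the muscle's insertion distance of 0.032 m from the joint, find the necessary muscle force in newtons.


F_muscle = W * d_load / d_muscle
F_muscle = 54 * 0.37 / 0.032
Numerator = 19.9800
F_muscle = 624.3750


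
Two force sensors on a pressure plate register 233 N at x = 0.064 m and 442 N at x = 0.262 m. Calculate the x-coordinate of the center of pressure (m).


COP_x = (F1*x1 + F2*x2) / (F1 + F2)
COP_x = (233*0.064 + 442*0.262) / (233 + 442)
Numerator = 130.7160
Denominator = 675
COP_x = 0.1937


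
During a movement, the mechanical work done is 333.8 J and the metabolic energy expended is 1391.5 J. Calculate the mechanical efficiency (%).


eta = (W_mech / E_meta) * 100
eta = (333.8 / 1391.5) * 100
ratio = 0.2399
eta = 23.9885


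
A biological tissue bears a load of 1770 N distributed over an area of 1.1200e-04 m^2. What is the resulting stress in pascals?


stress = F / A
stress = 1770 / 1.1200e-04
stress = 1.5804e+07


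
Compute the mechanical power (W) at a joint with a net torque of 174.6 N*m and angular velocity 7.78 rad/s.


P = M * omega
P = 174.6 * 7.78
P = 1358.3880


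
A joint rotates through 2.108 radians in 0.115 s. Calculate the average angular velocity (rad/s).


omega = delta_theta / delta_t
omega = 2.108 / 0.115
omega = 18.3304


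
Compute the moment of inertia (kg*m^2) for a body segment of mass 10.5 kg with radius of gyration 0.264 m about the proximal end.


I = m * k^2
I = 10.5 * 0.264^2
k^2 = 0.0697
I = 0.7318


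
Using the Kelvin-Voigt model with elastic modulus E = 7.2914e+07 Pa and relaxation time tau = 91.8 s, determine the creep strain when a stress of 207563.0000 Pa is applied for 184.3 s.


epsilon(t) = (sigma/E) * (1 - exp(-t/tau))
sigma/E = 207563.0000 / 7.2914e+07 = 0.0028
exp(-t/tau) = exp(-184.3 / 91.8) = 0.1343
epsilon = 0.0028 * (1 - 0.1343)
epsilon = 0.0025


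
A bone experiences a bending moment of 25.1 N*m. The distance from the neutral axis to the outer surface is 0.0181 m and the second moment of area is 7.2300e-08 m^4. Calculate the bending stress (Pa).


sigma = M * c / I
sigma = 25.1 * 0.0181 / 7.2300e-08
M * c = 0.4543
sigma = 6.2837e+06


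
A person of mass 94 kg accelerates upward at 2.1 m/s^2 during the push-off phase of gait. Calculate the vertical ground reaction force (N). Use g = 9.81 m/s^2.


GRF = m * (g + a)
GRF = 94 * (9.81 + 2.1)
GRF = 94 * 11.9100
GRF = 1119.5400


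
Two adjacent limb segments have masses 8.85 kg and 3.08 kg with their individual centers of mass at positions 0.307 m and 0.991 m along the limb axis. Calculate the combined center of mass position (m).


COM = (m1*x1 + m2*x2) / (m1 + m2)
COM = (8.85*0.307 + 3.08*0.991) / (8.85 + 3.08)
Numerator = 5.7692
Denominator = 11.9300
COM = 0.4836


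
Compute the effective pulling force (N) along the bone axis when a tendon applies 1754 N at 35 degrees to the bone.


F_eff = F_tendon * cos(theta)
theta = 35 deg = 0.6109 rad
cos(theta) = 0.8192
F_eff = 1754 * 0.8192
F_eff = 1436.7927


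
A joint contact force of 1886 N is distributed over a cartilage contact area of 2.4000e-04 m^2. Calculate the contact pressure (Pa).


P = F / A
P = 1886 / 2.4000e-04
P = 7.8583e+06


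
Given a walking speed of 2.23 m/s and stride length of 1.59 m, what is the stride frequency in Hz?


f = v / stride_length
f = 2.23 / 1.59
f = 1.4025


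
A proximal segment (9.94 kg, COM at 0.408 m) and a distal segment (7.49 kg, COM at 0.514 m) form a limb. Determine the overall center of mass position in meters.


COM = (m1*x1 + m2*x2) / (m1 + m2)
COM = (9.94*0.408 + 7.49*0.514) / (9.94 + 7.49)
Numerator = 7.9054
Denominator = 17.4300
COM = 0.4536


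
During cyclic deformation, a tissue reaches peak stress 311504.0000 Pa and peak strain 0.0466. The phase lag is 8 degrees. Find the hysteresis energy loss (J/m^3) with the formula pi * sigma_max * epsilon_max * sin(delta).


E_loss = pi * sigma_max * epsilon_max * sin(delta)
delta = 8 deg = 0.1396 rad
sin(delta) = 0.1392
E_loss = pi * 311504.0000 * 0.0466 * 0.1392
E_loss = 6346.7987


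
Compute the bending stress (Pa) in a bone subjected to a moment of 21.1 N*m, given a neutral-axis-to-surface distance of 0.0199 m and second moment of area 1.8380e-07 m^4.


sigma = M * c / I
sigma = 21.1 * 0.0199 / 1.8380e-07
M * c = 0.4199
sigma = 2.2845e+06


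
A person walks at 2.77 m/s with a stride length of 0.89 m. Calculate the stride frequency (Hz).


f = v / stride_length
f = 2.77 / 0.89
f = 3.1124


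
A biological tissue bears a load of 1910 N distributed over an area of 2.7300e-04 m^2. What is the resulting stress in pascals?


stress = F / A
stress = 1910 / 2.7300e-04
stress = 6.9963e+06


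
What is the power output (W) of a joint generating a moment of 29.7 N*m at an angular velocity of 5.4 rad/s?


P = M * omega
P = 29.7 * 5.4
P = 160.3800


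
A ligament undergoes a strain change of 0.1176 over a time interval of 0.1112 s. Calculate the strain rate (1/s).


strain_rate = delta_strain / delta_t
strain_rate = 0.1176 / 0.1112
strain_rate = 1.0576


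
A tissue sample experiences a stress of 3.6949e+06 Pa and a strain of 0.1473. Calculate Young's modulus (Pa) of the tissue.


E = stress / strain
E = 3.6949e+06 / 0.1473
E = 2.5084e+07


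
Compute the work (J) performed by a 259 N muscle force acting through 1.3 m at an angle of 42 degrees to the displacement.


W = F * d * cos(theta)
theta = 42 deg = 0.7330 rad
cos(theta) = 0.7431
W = 259 * 1.3 * 0.7431
W = 250.2169


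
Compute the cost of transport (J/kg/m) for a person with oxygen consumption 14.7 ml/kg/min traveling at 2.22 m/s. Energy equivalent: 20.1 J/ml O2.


Power per kg = VO2 * 20.1 / 60
Power per kg = 14.7 * 20.1 / 60 = 4.9245 W/kg
Cost = power_per_kg / speed
Cost = 4.9245 / 2.22
Cost = 2.2182


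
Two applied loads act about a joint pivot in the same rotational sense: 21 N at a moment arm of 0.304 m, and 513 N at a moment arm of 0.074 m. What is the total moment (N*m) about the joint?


M = F1 * d1 + F2 * d2
M = 21 * 0.304 + 513 * 0.074
M = 6.3840 + 37.9620
M = 44.3460


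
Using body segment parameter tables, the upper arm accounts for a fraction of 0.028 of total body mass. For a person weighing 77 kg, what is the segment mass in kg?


m_segment = body_mass * fraction
m_segment = 77 * 0.028
m_segment = 2.1560


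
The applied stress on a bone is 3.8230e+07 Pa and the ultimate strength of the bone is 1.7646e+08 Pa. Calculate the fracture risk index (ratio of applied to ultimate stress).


FRI = applied / ultimate
FRI = 3.8230e+07 / 1.7646e+08
FRI = 0.2166


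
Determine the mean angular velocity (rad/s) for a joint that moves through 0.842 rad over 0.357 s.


omega = delta_theta / delta_t
omega = 0.842 / 0.357
omega = 2.3585


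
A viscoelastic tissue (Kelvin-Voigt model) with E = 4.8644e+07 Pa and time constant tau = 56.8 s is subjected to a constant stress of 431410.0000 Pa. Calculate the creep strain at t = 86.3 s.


epsilon(t) = (sigma/E) * (1 - exp(-t/tau))
sigma/E = 431410.0000 / 4.8644e+07 = 0.0089
exp(-t/tau) = exp(-86.3 / 56.8) = 0.2189
epsilon = 0.0089 * (1 - 0.2189)
epsilon = 0.0069


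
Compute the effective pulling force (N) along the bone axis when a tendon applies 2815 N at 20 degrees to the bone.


F_eff = F_tendon * cos(theta)
theta = 20 deg = 0.3491 rad
cos(theta) = 0.9397
F_eff = 2815 * 0.9397
F_eff = 2645.2347


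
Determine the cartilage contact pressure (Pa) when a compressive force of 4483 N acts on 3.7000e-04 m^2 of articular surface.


P = F / A
P = 4483 / 3.7000e-04
P = 1.2116e+07


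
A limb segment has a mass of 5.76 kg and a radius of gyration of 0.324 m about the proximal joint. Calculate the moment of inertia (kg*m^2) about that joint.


I = m * k^2
I = 5.76 * 0.324^2
k^2 = 0.1050
I = 0.6047


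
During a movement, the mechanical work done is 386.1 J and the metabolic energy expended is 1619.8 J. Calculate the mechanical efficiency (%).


eta = (W_mech / E_meta) * 100
eta = (386.1 / 1619.8) * 100
ratio = 0.2384
eta = 23.8363


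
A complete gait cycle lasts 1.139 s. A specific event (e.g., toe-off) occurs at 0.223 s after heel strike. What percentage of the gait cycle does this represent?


pct = (event_time / cycle_time) * 100
pct = (0.223 / 1.139) * 100
ratio = 0.1958
pct = 19.5786


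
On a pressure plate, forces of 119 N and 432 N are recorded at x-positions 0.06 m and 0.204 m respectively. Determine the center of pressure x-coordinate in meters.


COP_x = (F1*x1 + F2*x2) / (F1 + F2)
COP_x = (119*0.06 + 432*0.204) / (119 + 432)
Numerator = 95.2680
Denominator = 551
COP_x = 0.1729


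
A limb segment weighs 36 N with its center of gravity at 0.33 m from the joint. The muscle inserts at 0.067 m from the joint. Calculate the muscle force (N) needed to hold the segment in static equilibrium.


F_muscle = W * d_load / d_muscle
F_muscle = 36 * 0.33 / 0.067
Numerator = 11.8800
F_muscle = 177.3134


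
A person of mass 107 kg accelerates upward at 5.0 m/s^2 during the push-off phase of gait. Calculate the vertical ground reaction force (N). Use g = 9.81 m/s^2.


GRF = m * (g + a)
GRF = 107 * (9.81 + 5.0)
GRF = 107 * 14.8100
GRF = 1584.6700


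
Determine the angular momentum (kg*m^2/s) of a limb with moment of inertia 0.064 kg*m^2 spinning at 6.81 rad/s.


L = I * omega
L = 0.064 * 6.81
L = 0.4358


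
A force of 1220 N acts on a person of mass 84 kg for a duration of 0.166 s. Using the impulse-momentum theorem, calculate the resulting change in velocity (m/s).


J = F * dt = 1220 * 0.166 = 202.5200 N*s
delta_v = J / m
delta_v = 202.5200 / 84
delta_v = 2.4110


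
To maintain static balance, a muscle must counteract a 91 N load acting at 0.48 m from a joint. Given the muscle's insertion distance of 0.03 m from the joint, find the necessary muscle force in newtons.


F_muscle = W * d_load / d_muscle
F_muscle = 91 * 0.48 / 0.03
Numerator = 43.6800
F_muscle = 1456.0000


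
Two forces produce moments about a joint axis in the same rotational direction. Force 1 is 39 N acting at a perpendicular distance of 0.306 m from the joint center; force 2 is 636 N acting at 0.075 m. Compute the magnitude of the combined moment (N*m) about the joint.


M = F1 * d1 + F2 * d2
M = 39 * 0.306 + 636 * 0.075
M = 11.9340 + 47.7000
M = 59.6340


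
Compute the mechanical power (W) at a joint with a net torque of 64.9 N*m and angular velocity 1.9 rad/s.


P = M * omega
P = 64.9 * 1.9
P = 123.3100


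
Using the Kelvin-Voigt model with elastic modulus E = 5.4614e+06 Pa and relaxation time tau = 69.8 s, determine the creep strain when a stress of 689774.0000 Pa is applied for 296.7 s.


epsilon(t) = (sigma/E) * (1 - exp(-t/tau))
sigma/E = 689774.0000 / 5.4614e+06 = 0.1263
exp(-t/tau) = exp(-296.7 / 69.8) = 0.0143
epsilon = 0.1263 * (1 - 0.0143)
epsilon = 0.1245


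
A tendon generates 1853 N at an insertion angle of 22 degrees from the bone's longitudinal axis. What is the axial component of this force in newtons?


F_eff = F_tendon * cos(theta)
theta = 22 deg = 0.3840 rad
cos(theta) = 0.9272
F_eff = 1853 * 0.9272
F_eff = 1718.0717


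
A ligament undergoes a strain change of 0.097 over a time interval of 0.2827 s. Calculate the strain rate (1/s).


strain_rate = delta_strain / delta_t
strain_rate = 0.097 / 0.2827
strain_rate = 0.3431


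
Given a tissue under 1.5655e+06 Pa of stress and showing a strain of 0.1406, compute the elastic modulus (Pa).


E = stress / strain
E = 1.5655e+06 / 0.1406
E = 1.1134e+07


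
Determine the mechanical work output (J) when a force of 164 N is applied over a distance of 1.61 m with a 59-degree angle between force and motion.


W = F * d * cos(theta)
theta = 59 deg = 1.0297 rad
cos(theta) = 0.5150
W = 164 * 1.61 * 0.5150
W = 135.9907


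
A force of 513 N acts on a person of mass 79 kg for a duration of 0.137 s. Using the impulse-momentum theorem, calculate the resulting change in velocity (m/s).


J = F * dt = 513 * 0.137 = 70.2810 N*s
delta_v = J / m
delta_v = 70.2810 / 79
delta_v = 0.8896


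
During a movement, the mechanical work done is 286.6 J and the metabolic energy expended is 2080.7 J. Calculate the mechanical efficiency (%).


eta = (W_mech / E_meta) * 100
eta = (286.6 / 2080.7) * 100
ratio = 0.1377
eta = 13.7742


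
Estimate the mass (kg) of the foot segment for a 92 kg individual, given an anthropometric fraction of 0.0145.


m_segment = body_mass * fraction
m_segment = 92 * 0.0145
m_segment = 1.3340


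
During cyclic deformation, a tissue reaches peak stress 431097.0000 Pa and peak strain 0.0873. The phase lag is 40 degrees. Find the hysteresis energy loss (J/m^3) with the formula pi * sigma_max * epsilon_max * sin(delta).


E_loss = pi * sigma_max * epsilon_max * sin(delta)
delta = 40 deg = 0.6981 rad
sin(delta) = 0.6428
E_loss = pi * 431097.0000 * 0.0873 * 0.6428
E_loss = 75998.7788


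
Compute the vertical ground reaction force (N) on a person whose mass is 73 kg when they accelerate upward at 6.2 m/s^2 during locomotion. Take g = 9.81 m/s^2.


GRF = m * (g + a)
GRF = 73 * (9.81 + 6.2)
GRF = 73 * 16.0100
GRF = 1168.7300


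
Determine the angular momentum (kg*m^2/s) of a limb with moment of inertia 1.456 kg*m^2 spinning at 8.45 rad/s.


L = I * omega
L = 1.456 * 8.45
L = 12.3032


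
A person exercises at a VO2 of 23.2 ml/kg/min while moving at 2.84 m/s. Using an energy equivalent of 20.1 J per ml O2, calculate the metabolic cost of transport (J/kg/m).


Power per kg = VO2 * 20.1 / 60
Power per kg = 23.2 * 20.1 / 60 = 7.7720 W/kg
Cost = power_per_kg / speed
Cost = 7.7720 / 2.84
Cost = 2.7366


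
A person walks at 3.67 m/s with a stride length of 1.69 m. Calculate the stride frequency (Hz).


f = v / stride_length
f = 3.67 / 1.69
f = 2.1716


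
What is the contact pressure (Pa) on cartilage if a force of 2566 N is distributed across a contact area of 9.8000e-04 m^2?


P = F / A
P = 2566 / 9.8000e-04
P = 2.6184e+06


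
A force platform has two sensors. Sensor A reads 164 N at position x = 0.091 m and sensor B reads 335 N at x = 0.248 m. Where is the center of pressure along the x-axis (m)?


COP_x = (F1*x1 + F2*x2) / (F1 + F2)
COP_x = (164*0.091 + 335*0.248) / (164 + 335)
Numerator = 98.0040
Denominator = 499
COP_x = 0.1964


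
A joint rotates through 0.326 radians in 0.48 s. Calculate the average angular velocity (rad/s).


omega = delta_theta / delta_t
omega = 0.326 / 0.48
omega = 0.6792


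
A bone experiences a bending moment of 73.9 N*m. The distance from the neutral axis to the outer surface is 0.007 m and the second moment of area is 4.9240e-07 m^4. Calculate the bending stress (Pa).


sigma = M * c / I
sigma = 73.9 * 0.007 / 4.9240e-07
M * c = 0.5173
sigma = 1.0506e+06


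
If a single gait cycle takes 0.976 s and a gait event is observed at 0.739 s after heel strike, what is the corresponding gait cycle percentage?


pct = (event_time / cycle_time) * 100
pct = (0.739 / 0.976) * 100
ratio = 0.7572
pct = 75.7172


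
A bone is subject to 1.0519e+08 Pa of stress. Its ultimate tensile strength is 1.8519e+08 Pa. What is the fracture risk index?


FRI = applied / ultimate
FRI = 1.0519e+08 / 1.8519e+08
FRI = 0.5680


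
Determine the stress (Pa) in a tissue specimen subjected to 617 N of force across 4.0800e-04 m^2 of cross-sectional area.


stress = F / A
stress = 617 / 4.0800e-04
stress = 1.5123e+06


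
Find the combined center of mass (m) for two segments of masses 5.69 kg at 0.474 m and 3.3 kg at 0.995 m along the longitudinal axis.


COM = (m1*x1 + m2*x2) / (m1 + m2)
COM = (5.69*0.474 + 3.3*0.995) / (5.69 + 3.3)
Numerator = 5.9806
Denominator = 8.9900
COM = 0.6652


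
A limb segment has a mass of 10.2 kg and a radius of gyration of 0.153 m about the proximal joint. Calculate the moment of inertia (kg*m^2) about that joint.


I = m * k^2
I = 10.2 * 0.153^2
k^2 = 0.0234
I = 0.2388


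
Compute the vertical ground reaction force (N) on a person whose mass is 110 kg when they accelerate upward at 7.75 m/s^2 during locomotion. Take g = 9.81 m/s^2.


GRF = m * (g + a)
GRF = 110 * (9.81 + 7.75)
GRF = 110 * 17.5600
GRF = 1931.6000


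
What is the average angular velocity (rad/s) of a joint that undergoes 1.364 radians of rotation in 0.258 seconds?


omega = delta_theta / delta_t
omega = 1.364 / 0.258
omega = 5.2868


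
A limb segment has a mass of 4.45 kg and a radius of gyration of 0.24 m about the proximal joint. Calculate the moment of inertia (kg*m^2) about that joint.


I = m * k^2
I = 4.45 * 0.24^2
k^2 = 0.0576
I = 0.2563


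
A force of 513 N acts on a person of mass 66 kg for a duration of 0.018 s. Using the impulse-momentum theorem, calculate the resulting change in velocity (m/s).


J = F * dt = 513 * 0.018 = 9.2340 N*s
delta_v = J / m
delta_v = 9.2340 / 66
delta_v = 0.1399


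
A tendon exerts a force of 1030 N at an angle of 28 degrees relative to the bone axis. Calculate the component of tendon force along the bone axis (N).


F_eff = F_tendon * cos(theta)
theta = 28 deg = 0.4887 rad
cos(theta) = 0.8829
F_eff = 1030 * 0.8829
F_eff = 909.4360


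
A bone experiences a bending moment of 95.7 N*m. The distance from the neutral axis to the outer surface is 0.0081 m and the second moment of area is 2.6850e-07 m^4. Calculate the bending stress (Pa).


sigma = M * c / I
sigma = 95.7 * 0.0081 / 2.6850e-07
M * c = 0.7752
sigma = 2.8870e+06


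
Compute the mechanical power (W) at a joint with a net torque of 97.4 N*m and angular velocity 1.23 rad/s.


P = M * omega
P = 97.4 * 1.23
P = 119.8020


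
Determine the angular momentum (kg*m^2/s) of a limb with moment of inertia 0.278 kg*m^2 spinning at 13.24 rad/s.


L = I * omega
L = 0.278 * 13.24
L = 3.6807


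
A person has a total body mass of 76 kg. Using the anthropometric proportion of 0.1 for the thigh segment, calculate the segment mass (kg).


m_segment = body_mass * fraction
m_segment = 76 * 0.1
m_segment = 7.6000


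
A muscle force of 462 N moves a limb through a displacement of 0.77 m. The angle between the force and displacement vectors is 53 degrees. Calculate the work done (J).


W = F * d * cos(theta)
theta = 53 deg = 0.9250 rad
cos(theta) = 0.6018
W = 462 * 0.77 * 0.6018
W = 214.0897


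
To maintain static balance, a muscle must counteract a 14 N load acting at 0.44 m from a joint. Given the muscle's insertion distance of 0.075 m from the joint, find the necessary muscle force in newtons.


F_muscle = W * d_load / d_muscle
F_muscle = 14 * 0.44 / 0.075
Numerator = 6.1600
F_muscle = 82.1333


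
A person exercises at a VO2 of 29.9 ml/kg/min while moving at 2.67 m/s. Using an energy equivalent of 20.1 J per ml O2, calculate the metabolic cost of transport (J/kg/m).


Power per kg = VO2 * 20.1 / 60
Power per kg = 29.9 * 20.1 / 60 = 10.0165 W/kg
Cost = power_per_kg / speed
Cost = 10.0165 / 2.67
Cost = 3.7515


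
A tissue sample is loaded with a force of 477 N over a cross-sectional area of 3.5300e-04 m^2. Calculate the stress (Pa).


stress = F / A
stress = 477 / 3.5300e-04
stress = 1.3513e+06


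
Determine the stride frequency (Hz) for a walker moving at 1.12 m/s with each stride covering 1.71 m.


f = v / stride_length
f = 1.12 / 1.71
f = 0.6550


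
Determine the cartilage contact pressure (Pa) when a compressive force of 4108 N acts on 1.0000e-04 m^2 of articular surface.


P = F / A
P = 4108 / 1.0000e-04
P = 4.1080e+07


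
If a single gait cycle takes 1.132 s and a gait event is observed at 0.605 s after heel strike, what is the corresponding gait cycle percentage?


pct = (event_time / cycle_time) * 100
pct = (0.605 / 1.132) * 100
ratio = 0.5345
pct = 53.4452


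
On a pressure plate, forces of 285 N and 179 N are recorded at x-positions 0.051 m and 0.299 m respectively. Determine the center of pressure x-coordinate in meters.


COP_x = (F1*x1 + F2*x2) / (F1 + F2)
COP_x = (285*0.051 + 179*0.299) / (285 + 179)
Numerator = 68.0560
Denominator = 464
COP_x = 0.1467


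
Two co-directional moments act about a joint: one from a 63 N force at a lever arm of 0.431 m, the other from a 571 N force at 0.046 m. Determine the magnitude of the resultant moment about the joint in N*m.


M = F1 * d1 + F2 * d2
M = 63 * 0.431 + 571 * 0.046
M = 27.1530 + 26.2660
M = 53.4190


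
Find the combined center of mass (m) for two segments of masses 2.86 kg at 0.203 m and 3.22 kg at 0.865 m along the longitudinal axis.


COM = (m1*x1 + m2*x2) / (m1 + m2)
COM = (2.86*0.203 + 3.22*0.865) / (2.86 + 3.22)
Numerator = 3.3659
Denominator = 6.0800
COM = 0.5536


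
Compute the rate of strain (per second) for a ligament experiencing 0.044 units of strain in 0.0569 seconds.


strain_rate = delta_strain / delta_t
strain_rate = 0.044 / 0.0569
strain_rate = 0.7733


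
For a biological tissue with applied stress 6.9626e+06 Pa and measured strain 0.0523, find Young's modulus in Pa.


E = stress / strain
E = 6.9626e+06 / 0.0523
E = 1.3313e+08


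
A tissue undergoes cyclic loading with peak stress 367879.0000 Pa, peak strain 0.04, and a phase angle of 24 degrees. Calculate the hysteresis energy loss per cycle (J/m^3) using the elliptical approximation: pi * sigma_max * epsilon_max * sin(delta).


E_loss = pi * sigma_max * epsilon_max * sin(delta)
delta = 24 deg = 0.4189 rad
sin(delta) = 0.4067
E_loss = pi * 367879.0000 * 0.04 * 0.4067
E_loss = 18803.0440


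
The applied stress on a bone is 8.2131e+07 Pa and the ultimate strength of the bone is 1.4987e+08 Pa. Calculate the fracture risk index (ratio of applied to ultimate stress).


FRI = applied / ultimate
FRI = 8.2131e+07 / 1.4987e+08
FRI = 0.5480


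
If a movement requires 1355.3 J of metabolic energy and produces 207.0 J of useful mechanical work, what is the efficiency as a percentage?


eta = (W_mech / E_meta) * 100
eta = (207.0 / 1355.3) * 100
ratio = 0.1527
eta = 15.2734


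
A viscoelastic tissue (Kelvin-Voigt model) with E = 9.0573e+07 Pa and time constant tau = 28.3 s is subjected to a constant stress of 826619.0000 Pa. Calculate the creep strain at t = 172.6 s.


epsilon(t) = (sigma/E) * (1 - exp(-t/tau))
sigma/E = 826619.0000 / 9.0573e+07 = 0.0091
exp(-t/tau) = exp(-172.6 / 28.3) = 0.0022
epsilon = 0.0091 * (1 - 0.0022)
epsilon = 0.0091


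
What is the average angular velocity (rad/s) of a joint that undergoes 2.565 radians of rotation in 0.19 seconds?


omega = delta_theta / delta_t
omega = 2.565 / 0.19
omega = 13.5000


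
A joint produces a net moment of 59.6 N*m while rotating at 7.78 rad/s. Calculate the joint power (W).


P = M * omega
P = 59.6 * 7.78
P = 463.6880


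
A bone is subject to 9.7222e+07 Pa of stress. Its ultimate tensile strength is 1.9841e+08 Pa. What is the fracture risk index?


FRI = applied / ultimate
FRI = 9.7222e+07 / 1.9841e+08
FRI = 0.4900


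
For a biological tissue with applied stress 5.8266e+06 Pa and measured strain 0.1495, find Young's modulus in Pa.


E = stress / strain
E = 5.8266e+06 / 0.1495
E = 3.8974e+07


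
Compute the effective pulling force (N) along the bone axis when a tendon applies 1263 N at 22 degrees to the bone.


F_eff = F_tendon * cos(theta)
theta = 22 deg = 0.3840 rad
cos(theta) = 0.9272
F_eff = 1263 * 0.9272
F_eff = 1171.0332


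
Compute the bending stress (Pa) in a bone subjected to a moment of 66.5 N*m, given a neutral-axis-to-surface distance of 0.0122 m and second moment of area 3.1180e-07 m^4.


sigma = M * c / I
sigma = 66.5 * 0.0122 / 3.1180e-07
M * c = 0.8113
sigma = 2.6020e+06


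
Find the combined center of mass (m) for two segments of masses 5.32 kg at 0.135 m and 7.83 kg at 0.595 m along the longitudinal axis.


COM = (m1*x1 + m2*x2) / (m1 + m2)
COM = (5.32*0.135 + 7.83*0.595) / (5.32 + 7.83)
Numerator = 5.3771
Denominator = 13.1500
COM = 0.4089


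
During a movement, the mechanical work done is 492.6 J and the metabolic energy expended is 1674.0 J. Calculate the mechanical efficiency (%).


eta = (W_mech / E_meta) * 100
eta = (492.6 / 1674.0) * 100
ratio = 0.2943
eta = 29.4265


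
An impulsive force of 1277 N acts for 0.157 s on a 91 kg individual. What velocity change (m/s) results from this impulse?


J = F * dt = 1277 * 0.157 = 200.4890 N*s
delta_v = J / m
delta_v = 200.4890 / 91
delta_v = 2.2032


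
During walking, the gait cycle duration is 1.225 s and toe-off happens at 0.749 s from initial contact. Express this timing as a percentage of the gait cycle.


pct = (event_time / cycle_time) * 100
pct = (0.749 / 1.225) * 100
ratio = 0.6114
pct = 61.1429


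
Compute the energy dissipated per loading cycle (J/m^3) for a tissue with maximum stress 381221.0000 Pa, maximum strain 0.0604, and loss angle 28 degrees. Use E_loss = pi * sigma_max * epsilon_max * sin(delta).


E_loss = pi * sigma_max * epsilon_max * sin(delta)
delta = 28 deg = 0.4887 rad
sin(delta) = 0.4695
E_loss = pi * 381221.0000 * 0.0604 * 0.4695
E_loss = 33960.4095


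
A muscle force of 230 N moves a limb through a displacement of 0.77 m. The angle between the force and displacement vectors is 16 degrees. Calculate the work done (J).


W = F * d * cos(theta)
theta = 16 deg = 0.2793 rad
cos(theta) = 0.9613
W = 230 * 0.77 * 0.9613
W = 170.2394


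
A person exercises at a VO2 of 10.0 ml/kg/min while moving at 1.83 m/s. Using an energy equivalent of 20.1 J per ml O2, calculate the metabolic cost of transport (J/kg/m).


Power per kg = VO2 * 20.1 / 60
Power per kg = 10.0 * 20.1 / 60 = 3.3500 W/kg
Cost = power_per_kg / speed
Cost = 3.3500 / 1.83
Cost = 1.8306


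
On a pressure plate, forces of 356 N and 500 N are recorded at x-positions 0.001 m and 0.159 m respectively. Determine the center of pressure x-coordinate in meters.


COP_x = (F1*x1 + F2*x2) / (F1 + F2)
COP_x = (356*0.001 + 500*0.159) / (356 + 500)
Numerator = 79.8560
Denominator = 856
COP_x = 0.0933


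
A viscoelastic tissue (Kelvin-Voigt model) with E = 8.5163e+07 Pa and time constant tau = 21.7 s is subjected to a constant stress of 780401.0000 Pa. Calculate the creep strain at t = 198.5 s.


epsilon(t) = (sigma/E) * (1 - exp(-t/tau))
sigma/E = 780401.0000 / 8.5163e+07 = 0.0092
exp(-t/tau) = exp(-198.5 / 21.7) = 1.0649e-04
epsilon = 0.0092 * (1 - 1.0649e-04)
epsilon = 0.0092


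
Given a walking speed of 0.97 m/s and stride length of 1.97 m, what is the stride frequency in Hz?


f = v / stride_length
f = 0.97 / 1.97
f = 0.4924


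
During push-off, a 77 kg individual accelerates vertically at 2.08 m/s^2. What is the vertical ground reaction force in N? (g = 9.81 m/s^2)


GRF = m * (g + a)
GRF = 77 * (9.81 + 2.08)
GRF = 77 * 11.8900
GRF = 915.5300


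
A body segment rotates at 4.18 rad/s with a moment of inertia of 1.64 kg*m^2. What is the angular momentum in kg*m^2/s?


L = I * omega
L = 1.64 * 4.18
L = 6.8552


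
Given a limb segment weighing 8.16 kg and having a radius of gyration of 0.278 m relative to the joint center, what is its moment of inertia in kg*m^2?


I = m * k^2
I = 8.16 * 0.278^2
k^2 = 0.0773
I = 0.6306


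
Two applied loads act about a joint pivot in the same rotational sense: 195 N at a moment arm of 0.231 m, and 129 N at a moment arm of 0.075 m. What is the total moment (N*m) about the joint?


M = F1 * d1 + F2 * d2
M = 195 * 0.231 + 129 * 0.075
M = 45.0450 + 9.6750
M = 54.7200


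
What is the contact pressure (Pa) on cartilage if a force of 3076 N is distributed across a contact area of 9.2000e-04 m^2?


P = F / A
P = 3076 / 9.2000e-04
P = 3.3435e+06


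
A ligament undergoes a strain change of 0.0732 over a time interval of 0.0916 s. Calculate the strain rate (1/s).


strain_rate = delta_strain / delta_t
strain_rate = 0.0732 / 0.0916
strain_rate = 0.7991


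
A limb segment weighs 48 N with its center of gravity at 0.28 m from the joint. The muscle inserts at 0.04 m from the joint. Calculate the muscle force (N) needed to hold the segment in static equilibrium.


F_muscle = W * d_load / d_muscle
F_muscle = 48 * 0.28 / 0.04
Numerator = 13.4400
F_muscle = 336.0000


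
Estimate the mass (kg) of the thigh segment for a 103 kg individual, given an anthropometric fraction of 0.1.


m_segment = body_mass * fraction
m_segment = 103 * 0.1
m_segment = 10.3000


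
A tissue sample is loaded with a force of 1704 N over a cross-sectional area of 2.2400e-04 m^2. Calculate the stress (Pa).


stress = F / A
stress = 1704 / 2.2400e-04
stress = 7.6071e+06


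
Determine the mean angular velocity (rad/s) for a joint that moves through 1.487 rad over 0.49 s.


omega = delta_theta / delta_t
omega = 1.487 / 0.49
omega = 3.0347


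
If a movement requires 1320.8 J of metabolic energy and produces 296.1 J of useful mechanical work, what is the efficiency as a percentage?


eta = (W_mech / E_meta) * 100
eta = (296.1 / 1320.8) * 100
ratio = 0.2242
eta = 22.4182


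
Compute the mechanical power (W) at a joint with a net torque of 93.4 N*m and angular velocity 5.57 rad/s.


P = M * omega
P = 93.4 * 5.57
P = 520.2380


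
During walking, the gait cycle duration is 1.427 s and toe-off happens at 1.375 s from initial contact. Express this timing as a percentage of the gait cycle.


pct = (event_time / cycle_time) * 100
pct = (1.375 / 1.427) * 100
ratio = 0.9636
pct = 96.3560


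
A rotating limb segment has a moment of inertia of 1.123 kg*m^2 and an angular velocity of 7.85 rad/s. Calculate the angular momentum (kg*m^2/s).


L = I * omega
L = 1.123 * 7.85
L = 8.8155


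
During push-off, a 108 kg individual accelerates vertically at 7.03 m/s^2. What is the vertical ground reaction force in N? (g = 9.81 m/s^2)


GRF = m * (g + a)
GRF = 108 * (9.81 + 7.03)
GRF = 108 * 16.8400
GRF = 1818.7200


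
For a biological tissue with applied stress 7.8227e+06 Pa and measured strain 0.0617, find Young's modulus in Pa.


E = stress / strain
E = 7.8227e+06 / 0.0617
E = 1.2679e+08


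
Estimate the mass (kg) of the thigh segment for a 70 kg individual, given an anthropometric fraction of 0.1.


m_segment = body_mass * fraction
m_segment = 70 * 0.1
m_segment = 7.0000


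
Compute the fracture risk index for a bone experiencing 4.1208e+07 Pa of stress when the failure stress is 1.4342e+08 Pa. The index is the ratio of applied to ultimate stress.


FRI = applied / ultimate
FRI = 4.1208e+07 / 1.4342e+08
FRI = 0.2873


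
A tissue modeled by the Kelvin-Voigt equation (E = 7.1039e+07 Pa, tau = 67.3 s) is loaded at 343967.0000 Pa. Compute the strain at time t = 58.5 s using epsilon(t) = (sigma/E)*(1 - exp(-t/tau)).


epsilon(t) = (sigma/E) * (1 - exp(-t/tau))
sigma/E = 343967.0000 / 7.1039e+07 = 0.0048
exp(-t/tau) = exp(-58.5 / 67.3) = 0.4193
epsilon = 0.0048 * (1 - 0.4193)
epsilon = 0.0028


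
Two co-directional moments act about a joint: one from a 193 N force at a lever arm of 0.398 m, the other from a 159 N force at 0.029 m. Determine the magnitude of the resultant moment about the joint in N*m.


M = F1 * d1 + F2 * d2
M = 193 * 0.398 + 159 * 0.029
M = 76.8140 + 4.6110
M = 81.4250


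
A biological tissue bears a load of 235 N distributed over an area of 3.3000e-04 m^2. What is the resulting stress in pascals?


stress = F / A
stress = 235 / 3.3000e-04
stress = 712121.2121


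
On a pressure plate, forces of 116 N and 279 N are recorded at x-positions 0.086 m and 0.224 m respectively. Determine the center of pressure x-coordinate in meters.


COP_x = (F1*x1 + F2*x2) / (F1 + F2)
COP_x = (116*0.086 + 279*0.224) / (116 + 279)
Numerator = 72.4720
Denominator = 395
COP_x = 0.1835


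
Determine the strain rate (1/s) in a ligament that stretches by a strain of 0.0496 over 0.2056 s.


strain_rate = delta_strain / delta_t
strain_rate = 0.0496 / 0.2056
strain_rate = 0.2412


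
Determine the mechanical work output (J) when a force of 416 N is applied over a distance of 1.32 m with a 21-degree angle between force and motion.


W = F * d * cos(theta)
theta = 21 deg = 0.3665 rad
cos(theta) = 0.9336
W = 416 * 1.32 * 0.9336
W = 512.6477


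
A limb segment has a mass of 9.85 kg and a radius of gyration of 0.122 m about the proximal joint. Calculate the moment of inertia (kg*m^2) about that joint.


I = m * k^2
I = 9.85 * 0.122^2
k^2 = 0.0149
I = 0.1466


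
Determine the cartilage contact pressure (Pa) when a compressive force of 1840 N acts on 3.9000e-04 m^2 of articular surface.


P = F / A
P = 1840 / 3.9000e-04
P = 4.7179e+06


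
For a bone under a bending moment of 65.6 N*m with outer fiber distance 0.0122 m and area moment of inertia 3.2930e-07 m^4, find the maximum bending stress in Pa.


sigma = M * c / I
sigma = 65.6 * 0.0122 / 3.2930e-07
M * c = 0.8003
sigma = 2.4304e+06


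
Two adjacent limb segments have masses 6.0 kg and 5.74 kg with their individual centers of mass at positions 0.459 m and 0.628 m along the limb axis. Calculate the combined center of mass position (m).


COM = (m1*x1 + m2*x2) / (m1 + m2)
COM = (6.0*0.459 + 5.74*0.628) / (6.0 + 5.74)
Numerator = 6.3587
Denominator = 11.7400
COM = 0.5416


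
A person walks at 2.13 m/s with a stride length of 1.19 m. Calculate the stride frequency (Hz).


f = v / stride_length
f = 2.13 / 1.19
f = 1.7899


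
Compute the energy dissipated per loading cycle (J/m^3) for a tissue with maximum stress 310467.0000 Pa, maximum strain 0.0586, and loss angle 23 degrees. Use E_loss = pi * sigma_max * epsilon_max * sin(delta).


E_loss = pi * sigma_max * epsilon_max * sin(delta)
delta = 23 deg = 0.4014 rad
sin(delta) = 0.3907
E_loss = pi * 310467.0000 * 0.0586 * 0.3907
E_loss = 22332.6853


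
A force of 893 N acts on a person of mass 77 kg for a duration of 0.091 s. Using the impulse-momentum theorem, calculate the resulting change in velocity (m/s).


J = F * dt = 893 * 0.091 = 81.2630 N*s
delta_v = J / m
delta_v = 81.2630 / 77
delta_v = 1.0554


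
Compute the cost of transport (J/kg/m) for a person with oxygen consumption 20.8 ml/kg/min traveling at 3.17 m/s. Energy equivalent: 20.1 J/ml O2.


Power per kg = VO2 * 20.1 / 60
Power per kg = 20.8 * 20.1 / 60 = 6.9680 W/kg
Cost = power_per_kg / speed
Cost = 6.9680 / 3.17
Cost = 2.1981


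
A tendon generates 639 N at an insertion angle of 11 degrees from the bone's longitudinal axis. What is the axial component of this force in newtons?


F_eff = F_tendon * cos(theta)
theta = 11 deg = 0.1920 rad
cos(theta) = 0.9816
F_eff = 639 * 0.9816
F_eff = 627.2598


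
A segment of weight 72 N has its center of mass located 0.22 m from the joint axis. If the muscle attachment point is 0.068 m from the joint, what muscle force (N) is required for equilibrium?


F_muscle = W * d_load / d_muscle
F_muscle = 72 * 0.22 / 0.068
Numerator = 15.8400
F_muscle = 232.9412


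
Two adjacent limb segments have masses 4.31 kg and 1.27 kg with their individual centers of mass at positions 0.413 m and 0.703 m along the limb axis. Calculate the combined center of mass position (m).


COM = (m1*x1 + m2*x2) / (m1 + m2)
COM = (4.31*0.413 + 1.27*0.703) / (4.31 + 1.27)
Numerator = 2.6728
Denominator = 5.5800
COM = 0.4790
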